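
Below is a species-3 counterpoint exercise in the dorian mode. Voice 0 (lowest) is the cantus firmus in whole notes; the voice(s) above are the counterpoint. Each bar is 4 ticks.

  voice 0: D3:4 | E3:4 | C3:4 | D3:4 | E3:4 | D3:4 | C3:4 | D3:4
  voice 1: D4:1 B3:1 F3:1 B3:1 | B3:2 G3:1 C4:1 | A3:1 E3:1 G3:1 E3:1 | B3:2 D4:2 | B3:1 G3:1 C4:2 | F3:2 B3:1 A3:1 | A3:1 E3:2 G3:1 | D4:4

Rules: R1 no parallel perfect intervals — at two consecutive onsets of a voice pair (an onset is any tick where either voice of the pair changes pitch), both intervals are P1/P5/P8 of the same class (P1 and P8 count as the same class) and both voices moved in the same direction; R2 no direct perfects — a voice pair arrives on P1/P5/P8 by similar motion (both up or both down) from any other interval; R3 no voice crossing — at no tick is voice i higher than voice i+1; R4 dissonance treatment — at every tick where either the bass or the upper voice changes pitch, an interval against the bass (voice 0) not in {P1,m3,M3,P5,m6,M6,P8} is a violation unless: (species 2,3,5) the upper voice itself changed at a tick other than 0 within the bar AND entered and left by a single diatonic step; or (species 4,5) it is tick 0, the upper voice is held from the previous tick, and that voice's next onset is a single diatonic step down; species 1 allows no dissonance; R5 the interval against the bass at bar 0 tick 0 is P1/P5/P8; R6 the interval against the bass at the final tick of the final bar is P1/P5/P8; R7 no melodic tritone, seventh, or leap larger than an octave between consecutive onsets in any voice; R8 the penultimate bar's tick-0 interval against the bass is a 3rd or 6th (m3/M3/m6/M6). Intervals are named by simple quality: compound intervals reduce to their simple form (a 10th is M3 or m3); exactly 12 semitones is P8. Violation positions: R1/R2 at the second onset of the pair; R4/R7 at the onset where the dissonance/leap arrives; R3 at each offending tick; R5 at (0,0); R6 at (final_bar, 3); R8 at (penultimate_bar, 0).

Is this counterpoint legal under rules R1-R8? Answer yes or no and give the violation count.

No (4 violations)

bar 0: v0=D3 v1=D4 (P8)
bar 1: v0=E3 v1=B3 (P5)
bar 2: v0=C3 v1=A3 (M6)
bar 3: v0=D3 v1=B3 (M6)
bar 4: v0=E3 v1=B3 (P5)
bar 5: v0=D3 v1=F3 (m3)
bar 6: v0=C3 v1=A3 (M6)
bar 7: v0=D3 v1=D4 (P8)
  R7 @ bar0.2: B3->F3 leap 6st
  R7 @ bar0.3: F3->B3 leap 6st
  R7 @ bar5.2: F3->B3 leap 6st
  R2 @ bar7.0: C3/G3 P5 -> D3/D4 P8 similar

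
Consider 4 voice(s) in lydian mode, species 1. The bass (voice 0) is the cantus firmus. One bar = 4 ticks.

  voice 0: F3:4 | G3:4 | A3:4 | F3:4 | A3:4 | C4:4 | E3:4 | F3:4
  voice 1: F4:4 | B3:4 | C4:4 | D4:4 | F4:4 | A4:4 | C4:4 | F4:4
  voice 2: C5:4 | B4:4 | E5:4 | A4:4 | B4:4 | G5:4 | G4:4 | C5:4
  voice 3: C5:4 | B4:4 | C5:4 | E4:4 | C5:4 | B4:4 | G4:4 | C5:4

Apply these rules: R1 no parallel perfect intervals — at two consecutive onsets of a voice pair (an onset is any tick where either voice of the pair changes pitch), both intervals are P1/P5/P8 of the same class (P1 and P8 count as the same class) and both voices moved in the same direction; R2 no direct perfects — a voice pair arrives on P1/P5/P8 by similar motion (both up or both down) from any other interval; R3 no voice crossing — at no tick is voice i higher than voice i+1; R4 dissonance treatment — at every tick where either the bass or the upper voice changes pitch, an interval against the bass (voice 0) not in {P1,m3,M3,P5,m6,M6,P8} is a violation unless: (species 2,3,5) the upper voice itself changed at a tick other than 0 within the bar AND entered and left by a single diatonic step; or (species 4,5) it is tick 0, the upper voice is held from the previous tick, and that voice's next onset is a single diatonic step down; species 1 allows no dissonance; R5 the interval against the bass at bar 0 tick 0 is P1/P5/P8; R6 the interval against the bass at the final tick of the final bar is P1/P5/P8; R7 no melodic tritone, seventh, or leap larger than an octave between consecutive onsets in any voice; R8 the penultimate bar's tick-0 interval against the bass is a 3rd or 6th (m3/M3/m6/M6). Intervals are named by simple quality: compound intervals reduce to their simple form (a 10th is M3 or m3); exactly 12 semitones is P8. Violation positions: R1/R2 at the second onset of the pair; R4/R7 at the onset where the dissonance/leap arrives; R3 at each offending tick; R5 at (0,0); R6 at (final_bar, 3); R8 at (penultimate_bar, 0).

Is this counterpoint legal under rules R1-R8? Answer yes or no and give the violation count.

bar 0: v0=F3 v1=F4 v2=C5 v3=C5 (P5)
bar 1: v0=G3 v1=B3 v2=B4 v3=B4 (M3)
bar 2: v0=A3 v1=C4 v2=E5 v3=C5 (m3)
bar 3: v0=F3 v1=D4 v2=A4 v3=E4 (M7)
bar 4: v0=A3 v1=F4 v2=B4 v3=C5 (m3)
bar 5: v0=C4 v1=A4 v2=G5 v3=B4 (M7)
bar 6: v0=E3 v1=C4 v2=G4 v3=G4 (m3)
bar 7: v0=F3 v1=F4 v2=C5 v3=C5 (P5)
  R1 @ bar1.0: C5/C5 P1 -> B4/B4 P1 similar
  R2 @ bar1.0: F4/C5 P5 -> B3/B4 P8 similar
  R2 @ bar1.0: F4/C5 P5 -> B3/B4 P8 similar
  R7 @ bar1.0: F4->B3 leap 6st
  R1 @ bar2.0: B3/B4 P8 -> C4/C5 P8 similar
  R2 @ bar2.0: G3/B4 M3 -> A3/E5 P5 similar
  R3 @ bar2.0: E5 above C5
  R3 @ bar2.1: E5 above C5
  R3 @ bar2.2: E5 above C5
  R3 @ bar2.3: E5 above C5
  R3 @ bar3.0: A4 above E4
  R4 @ bar3.0: F3/E4 M7 untreated
  R3 @ bar3.1: A4 above E4
  R3 @ bar3.2: A4 above E4
  R3 @ bar3.3: A4 above E4
  R2 @ bar4.0: D4/E4 M2 -> F4/C5 P5 similar
  R4 @ bar4.0: A3/B4 M2 untreated
  R2 @ bar5.0: A3/B4 M2 -> C4/G5 P5 similar
  R3 @ bar5.0: G5 above B4
  R4 @ bar5.0: C4/B4 M7 untreated
  R3 @ bar5.1: G5 above B4
  R3 @ bar5.2: G5 above B4
  R3 @ bar5.3: G5 above B4
  R2 @ bar6.0: A4/G5 m7 -> C4/G4 P5 similar
  R2 @ bar6.0: A4/B4 M2 -> C4/G4 P5 similar
  R2 @ bar6.0: G5/B4 m6 -> G4/G4 P1 similar
  R1 @ bar7.0: C4/G4 P5 -> F4/C5 P5 similar
  R1 @ bar7.0: C4/G4 P5 -> F4/C5 P5 similar
  R1 @ bar7.0: G4/G4 P1 -> C5/C5 P1 similar
  R2 @ bar7.0: E3/C4 m6 -> F3/F4 P8 similar
  R2 @ bar7.0: E3/G4 m3 -> F3/C5 P5 similar
  R2 @ bar7.0: E3/G4 m3 -> F3/C5 P5 similar

No (32 violations)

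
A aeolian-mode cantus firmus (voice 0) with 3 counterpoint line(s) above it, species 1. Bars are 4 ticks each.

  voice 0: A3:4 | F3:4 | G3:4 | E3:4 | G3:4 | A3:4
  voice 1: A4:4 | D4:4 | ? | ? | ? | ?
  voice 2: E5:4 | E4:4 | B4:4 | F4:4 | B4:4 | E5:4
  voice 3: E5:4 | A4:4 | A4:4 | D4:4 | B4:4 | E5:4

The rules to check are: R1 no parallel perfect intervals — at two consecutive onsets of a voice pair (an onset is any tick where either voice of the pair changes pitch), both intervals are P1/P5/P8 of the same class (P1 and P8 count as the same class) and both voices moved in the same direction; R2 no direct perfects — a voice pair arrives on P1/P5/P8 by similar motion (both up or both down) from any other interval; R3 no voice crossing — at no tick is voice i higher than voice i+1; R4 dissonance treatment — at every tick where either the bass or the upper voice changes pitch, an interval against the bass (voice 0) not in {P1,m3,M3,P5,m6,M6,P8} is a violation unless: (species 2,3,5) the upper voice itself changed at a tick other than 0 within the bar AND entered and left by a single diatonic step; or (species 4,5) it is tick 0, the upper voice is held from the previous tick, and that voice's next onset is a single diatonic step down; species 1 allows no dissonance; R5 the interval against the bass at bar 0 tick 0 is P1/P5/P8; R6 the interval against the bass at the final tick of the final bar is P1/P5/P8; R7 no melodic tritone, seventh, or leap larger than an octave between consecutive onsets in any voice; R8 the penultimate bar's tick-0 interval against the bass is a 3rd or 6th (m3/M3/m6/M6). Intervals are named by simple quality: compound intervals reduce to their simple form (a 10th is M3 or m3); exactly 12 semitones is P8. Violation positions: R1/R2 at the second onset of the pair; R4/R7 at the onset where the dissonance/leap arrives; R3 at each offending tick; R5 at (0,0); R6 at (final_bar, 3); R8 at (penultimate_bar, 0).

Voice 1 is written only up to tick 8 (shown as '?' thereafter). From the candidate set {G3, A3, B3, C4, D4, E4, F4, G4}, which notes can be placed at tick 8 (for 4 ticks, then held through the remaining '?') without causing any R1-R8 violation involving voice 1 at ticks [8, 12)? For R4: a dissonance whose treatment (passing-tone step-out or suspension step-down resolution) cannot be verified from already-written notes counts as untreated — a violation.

G3: legal
A3: violates R4
B3: legal
C4: violates R4
D4: legal
E4: violates R2
F4: violates R4
G4: violates R2

{B3, D4, G3}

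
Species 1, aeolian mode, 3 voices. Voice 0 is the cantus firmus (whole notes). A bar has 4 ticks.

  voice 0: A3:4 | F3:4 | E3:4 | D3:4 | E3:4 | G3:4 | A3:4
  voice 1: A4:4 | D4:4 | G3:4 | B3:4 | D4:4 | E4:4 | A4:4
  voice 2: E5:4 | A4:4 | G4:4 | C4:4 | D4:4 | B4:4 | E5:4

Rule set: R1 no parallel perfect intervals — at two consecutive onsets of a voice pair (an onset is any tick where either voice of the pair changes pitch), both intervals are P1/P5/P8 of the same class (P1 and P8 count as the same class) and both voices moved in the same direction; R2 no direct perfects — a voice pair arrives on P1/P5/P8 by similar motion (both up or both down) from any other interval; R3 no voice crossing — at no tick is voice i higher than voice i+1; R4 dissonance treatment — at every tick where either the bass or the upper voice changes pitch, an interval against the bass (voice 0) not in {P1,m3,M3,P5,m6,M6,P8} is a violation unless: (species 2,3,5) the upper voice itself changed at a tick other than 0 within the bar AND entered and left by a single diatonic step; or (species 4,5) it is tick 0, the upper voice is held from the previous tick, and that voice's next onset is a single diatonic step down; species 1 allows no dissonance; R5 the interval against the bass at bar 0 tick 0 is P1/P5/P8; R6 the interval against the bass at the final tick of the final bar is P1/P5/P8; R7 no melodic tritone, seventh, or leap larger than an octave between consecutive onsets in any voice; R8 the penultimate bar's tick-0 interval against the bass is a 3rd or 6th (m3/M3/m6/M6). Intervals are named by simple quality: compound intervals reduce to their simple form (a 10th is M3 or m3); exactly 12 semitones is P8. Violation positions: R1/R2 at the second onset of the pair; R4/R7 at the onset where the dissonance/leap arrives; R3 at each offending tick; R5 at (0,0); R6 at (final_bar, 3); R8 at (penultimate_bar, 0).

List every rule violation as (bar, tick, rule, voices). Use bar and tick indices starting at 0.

bar 0: v0=A3 v1=A4 v2=E5 downbeat P5
bar 1: v0=F3 v1=D4 v2=A4 downbeat M3
bar 2: v0=E3 v1=G3 v2=G4 downbeat m3
bar 3: v0=D3 v1=B3 v2=C4 downbeat m7
bar 4: v0=E3 v1=D4 v2=D4 downbeat m7
bar 5: v0=G3 v1=E4 v2=B4 downbeat M3
bar 6: v0=A3 v1=A4 v2=E5 downbeat P5
  -> R1 @ bar 1 tick 0 v(1, 2): A4/E5 P5 -> D4/A4 P5 similar
  -> R2 @ bar 2 tick 0 v(1, 2): D4/A4 P5 -> G3/G4 P8 similar
  -> R4 @ bar 3 tick 0 v(0, 2): D3/C4 m7 untreated
  -> R2 @ bar 4 tick 0 v(1, 2): B3/C4 m2 -> D4/D4 P1 similar
  -> R4 @ bar 4 tick 0 v(0, 1): E3/D4 m7 untreated
  -> R4 @ bar 4 tick 0 v(0, 2): E3/D4 m7 untreated
  -> R2 @ bar 5 tick 0 v(1, 2): D4/D4 P1 -> E4/B4 P5 similar
  -> R1 @ bar 6 tick 0 v(1, 2): E4/B4 P5 -> A4/E5 P5 similar
  -> R2 @ bar 6 tick 0 v(0, 1): G3/E4 M6 -> A3/A4 P8 similar
  -> R2 @ bar 6 tick 0 v(0, 2): G3/B4 M3 -> A3/E5 P5 similar

(1, 0, R1, (1, 2))
(2, 0, R2, (1, 2))
(3, 0, R4, (0, 2))
(4, 0, R2, (1, 2))
(4, 0, R4, (0, 1))
(4, 0, R4, (0, 2))
(5, 0, R2, (1, 2))
(6, 0, R1, (1, 2))
(6, 0, R2, (0, 1))
(6, 0, R2, (0, 2))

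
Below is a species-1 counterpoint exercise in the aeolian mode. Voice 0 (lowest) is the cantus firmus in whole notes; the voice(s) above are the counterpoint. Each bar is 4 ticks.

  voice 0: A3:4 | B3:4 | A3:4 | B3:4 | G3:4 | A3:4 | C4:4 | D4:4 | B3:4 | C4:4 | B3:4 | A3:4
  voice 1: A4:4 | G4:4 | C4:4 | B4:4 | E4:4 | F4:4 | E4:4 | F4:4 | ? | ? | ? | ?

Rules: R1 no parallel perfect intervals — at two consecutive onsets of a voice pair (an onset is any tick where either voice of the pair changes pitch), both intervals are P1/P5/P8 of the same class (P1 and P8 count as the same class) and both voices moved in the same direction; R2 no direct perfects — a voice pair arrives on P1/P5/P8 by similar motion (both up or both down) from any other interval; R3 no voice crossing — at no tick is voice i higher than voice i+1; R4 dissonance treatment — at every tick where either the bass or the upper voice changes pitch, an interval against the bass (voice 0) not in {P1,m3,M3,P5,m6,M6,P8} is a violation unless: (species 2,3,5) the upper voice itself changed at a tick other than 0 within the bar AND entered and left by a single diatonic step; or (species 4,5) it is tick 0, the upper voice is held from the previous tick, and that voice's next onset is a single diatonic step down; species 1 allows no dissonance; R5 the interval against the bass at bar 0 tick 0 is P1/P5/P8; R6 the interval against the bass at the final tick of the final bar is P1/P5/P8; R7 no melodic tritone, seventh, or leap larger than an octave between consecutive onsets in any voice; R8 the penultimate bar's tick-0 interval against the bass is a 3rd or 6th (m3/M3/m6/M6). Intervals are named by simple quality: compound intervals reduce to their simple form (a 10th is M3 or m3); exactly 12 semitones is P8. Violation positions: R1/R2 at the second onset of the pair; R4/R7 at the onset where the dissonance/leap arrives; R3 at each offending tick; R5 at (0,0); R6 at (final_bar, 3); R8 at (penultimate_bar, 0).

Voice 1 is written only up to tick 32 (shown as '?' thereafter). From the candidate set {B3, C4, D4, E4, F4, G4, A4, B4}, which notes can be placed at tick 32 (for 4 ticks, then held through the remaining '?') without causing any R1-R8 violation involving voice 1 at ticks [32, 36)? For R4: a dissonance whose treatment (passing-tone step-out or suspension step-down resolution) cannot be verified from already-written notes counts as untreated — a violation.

B3: violates R2,R7
C4: violates R4
D4: legal
E4: violates R4
F4: violates R4
G4: legal
A4: violates R4
B4: violates R7

{D4, G4}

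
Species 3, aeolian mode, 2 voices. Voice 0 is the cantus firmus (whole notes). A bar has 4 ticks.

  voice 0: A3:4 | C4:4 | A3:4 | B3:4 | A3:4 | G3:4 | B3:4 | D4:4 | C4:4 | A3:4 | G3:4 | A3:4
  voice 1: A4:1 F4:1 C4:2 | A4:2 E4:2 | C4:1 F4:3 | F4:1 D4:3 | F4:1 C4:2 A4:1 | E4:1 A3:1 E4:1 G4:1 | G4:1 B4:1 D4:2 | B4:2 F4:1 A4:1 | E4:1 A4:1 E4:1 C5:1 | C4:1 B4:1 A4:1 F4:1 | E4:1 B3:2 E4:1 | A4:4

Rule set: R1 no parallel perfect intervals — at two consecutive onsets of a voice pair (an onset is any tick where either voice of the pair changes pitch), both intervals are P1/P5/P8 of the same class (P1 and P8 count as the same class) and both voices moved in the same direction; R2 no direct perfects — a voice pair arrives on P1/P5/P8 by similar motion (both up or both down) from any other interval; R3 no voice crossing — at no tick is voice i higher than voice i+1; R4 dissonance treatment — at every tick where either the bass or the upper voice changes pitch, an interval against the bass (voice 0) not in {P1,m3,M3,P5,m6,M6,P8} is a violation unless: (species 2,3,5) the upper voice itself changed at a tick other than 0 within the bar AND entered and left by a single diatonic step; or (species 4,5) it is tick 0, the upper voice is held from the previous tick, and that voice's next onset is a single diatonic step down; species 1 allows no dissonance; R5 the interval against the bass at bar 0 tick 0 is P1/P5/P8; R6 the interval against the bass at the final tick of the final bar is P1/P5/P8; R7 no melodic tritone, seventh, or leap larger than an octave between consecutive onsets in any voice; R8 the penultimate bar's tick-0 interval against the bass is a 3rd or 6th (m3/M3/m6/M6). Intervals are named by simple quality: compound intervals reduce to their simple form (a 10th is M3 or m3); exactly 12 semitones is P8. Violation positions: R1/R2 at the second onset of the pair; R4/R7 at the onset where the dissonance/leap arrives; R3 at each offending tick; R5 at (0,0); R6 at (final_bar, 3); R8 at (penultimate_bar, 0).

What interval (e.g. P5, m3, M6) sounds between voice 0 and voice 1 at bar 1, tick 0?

voice 0=C4 voice 1=A4 -> M6

M6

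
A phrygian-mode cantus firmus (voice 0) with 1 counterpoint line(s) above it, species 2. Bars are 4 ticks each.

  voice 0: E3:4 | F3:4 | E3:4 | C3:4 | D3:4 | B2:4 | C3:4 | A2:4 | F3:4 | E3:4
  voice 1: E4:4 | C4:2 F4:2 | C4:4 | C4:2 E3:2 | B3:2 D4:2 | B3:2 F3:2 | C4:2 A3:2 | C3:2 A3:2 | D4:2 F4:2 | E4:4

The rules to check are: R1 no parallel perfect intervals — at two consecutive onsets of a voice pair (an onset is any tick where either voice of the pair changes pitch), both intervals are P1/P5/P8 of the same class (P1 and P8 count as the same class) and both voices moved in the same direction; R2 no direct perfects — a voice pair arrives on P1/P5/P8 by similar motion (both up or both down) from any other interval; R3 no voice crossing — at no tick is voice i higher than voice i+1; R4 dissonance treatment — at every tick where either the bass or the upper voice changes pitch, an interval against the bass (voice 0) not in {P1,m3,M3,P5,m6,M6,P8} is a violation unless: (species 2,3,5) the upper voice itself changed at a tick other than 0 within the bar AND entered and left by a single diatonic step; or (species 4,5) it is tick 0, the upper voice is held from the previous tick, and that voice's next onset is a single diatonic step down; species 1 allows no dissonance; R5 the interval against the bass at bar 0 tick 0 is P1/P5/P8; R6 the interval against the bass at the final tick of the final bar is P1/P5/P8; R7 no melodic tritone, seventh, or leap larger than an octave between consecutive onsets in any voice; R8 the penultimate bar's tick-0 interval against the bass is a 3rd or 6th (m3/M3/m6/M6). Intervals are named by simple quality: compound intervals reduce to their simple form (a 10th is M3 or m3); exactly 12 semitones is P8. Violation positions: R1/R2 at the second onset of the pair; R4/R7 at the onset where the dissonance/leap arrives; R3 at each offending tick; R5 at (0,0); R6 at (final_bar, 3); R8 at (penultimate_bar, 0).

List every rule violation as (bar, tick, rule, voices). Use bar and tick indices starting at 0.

(5, 0, R1, (0, 1))
(5, 2, R4, (0, 1))
(5, 2, R7, (1,))
(6, 0, R2, (0, 1))
(9, 0, R1, (0, 1))

bar 0: v0=E3 v1=E4 downbeat P8
bar 1: v0=F3 v1=C4 downbeat P5
bar 2: v0=E3 v1=C4 downbeat m6
bar 3: v0=C3 v1=C4 downbeat P8
bar 4: v0=D3 v1=B3 downbeat M6
bar 5: v0=B2 v1=B3 downbeat P8
bar 6: v0=C3 v1=C4 downbeat P8
bar 7: v0=A2 v1=C3 downbeat m3
bar 8: v0=F3 v1=D4 downbeat M6
bar 9: v0=E3 v1=E4 downbeat P8
  -> R1 @ bar 5 tick 0 v(0, 1): D3/D4 P8 -> B2/B3 P8 similar
  -> R4 @ bar 5 tick 2 v(0, 1): B2/F3 TT untreated
  -> R7 @ bar 5 tick 2 v(1,): B3->F3 leap 6st
  -> R2 @ bar 6 tick 0 v(0, 1): B2/F3 TT -> C3/C4 P8 similar
  -> R1 @ bar 9 tick 0 v(0, 1): F3/F4 P8 -> E3/E4 P8 similar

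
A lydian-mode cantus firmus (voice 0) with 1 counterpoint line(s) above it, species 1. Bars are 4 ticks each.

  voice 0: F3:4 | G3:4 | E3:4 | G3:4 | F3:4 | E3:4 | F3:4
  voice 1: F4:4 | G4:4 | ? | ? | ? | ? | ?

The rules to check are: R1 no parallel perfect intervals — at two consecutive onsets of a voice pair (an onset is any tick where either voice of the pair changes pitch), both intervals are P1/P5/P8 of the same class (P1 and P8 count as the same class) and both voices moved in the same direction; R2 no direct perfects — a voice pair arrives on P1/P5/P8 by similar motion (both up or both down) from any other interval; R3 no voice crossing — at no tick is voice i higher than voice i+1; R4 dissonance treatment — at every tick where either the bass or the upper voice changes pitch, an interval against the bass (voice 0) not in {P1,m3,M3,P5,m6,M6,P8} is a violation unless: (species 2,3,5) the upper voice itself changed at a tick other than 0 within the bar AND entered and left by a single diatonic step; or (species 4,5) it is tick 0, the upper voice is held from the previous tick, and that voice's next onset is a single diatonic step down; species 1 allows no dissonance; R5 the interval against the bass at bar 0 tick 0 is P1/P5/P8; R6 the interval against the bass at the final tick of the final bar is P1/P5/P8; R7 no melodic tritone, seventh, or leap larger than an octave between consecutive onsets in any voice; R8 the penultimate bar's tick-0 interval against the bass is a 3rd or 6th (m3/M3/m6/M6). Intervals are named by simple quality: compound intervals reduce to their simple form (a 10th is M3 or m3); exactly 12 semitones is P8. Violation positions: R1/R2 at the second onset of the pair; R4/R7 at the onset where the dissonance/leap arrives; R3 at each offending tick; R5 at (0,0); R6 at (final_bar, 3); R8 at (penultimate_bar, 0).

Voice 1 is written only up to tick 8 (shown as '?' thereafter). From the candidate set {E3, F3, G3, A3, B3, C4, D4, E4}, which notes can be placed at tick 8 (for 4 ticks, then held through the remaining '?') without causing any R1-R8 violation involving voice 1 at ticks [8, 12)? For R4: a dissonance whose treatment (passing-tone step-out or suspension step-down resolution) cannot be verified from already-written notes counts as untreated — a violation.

E3: violates R1,R7
F3: violates R4,R7
G3: legal
A3: violates R4,R7
B3: violates R2
C4: legal
D4: violates R4
E4: violates R1

{C4, G3}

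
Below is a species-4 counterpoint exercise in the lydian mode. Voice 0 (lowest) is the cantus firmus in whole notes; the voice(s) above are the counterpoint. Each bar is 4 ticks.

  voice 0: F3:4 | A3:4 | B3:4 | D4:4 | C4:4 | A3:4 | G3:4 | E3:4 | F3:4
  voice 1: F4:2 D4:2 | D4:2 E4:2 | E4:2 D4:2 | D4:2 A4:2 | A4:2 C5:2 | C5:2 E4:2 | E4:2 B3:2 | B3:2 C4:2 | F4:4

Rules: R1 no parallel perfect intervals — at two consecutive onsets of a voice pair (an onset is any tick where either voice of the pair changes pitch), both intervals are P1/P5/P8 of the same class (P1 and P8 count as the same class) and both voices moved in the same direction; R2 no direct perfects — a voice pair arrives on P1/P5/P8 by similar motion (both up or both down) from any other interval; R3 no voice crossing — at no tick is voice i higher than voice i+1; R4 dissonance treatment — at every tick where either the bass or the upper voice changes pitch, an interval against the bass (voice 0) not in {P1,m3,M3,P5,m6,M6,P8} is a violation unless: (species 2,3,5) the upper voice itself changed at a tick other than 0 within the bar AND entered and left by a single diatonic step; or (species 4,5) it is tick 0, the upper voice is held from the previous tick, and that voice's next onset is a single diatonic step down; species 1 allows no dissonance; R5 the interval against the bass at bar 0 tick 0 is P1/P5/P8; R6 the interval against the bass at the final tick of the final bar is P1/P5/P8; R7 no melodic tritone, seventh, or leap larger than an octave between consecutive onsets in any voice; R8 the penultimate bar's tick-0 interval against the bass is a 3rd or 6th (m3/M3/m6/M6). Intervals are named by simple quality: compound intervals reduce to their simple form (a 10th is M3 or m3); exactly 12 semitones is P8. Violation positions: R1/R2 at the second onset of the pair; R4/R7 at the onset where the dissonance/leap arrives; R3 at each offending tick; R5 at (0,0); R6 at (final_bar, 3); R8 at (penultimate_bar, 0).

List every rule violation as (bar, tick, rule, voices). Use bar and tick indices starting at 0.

(1, 0, R4, (0, 1))
(7, 0, R8, (0, 1))
(8, 0, R2, (0, 1))

bar 0: v0=F3 v1=F4 downbeat P8
bar 1: v0=A3 v1=D4 downbeat P4
bar 2: v0=B3 v1=E4 downbeat P4
bar 3: v0=D4 v1=D4 downbeat P1
bar 4: v0=C4 v1=A4 downbeat M6
bar 5: v0=A3 v1=C5 downbeat m3
bar 6: v0=G3 v1=E4 downbeat M6
bar 7: v0=E3 v1=B3 downbeat P5
bar 8: v0=F3 v1=F4 downbeat P8
  -> R4 @ bar 1 tick 0 v(0, 1): A3/D4 P4 untreated
  -> R8 @ bar 7 tick 0 v(0, 1): penult P5 not 3rd/6th
  -> R2 @ bar 8 tick 0 v(0, 1): E3/C4 m6 -> F3/F4 P8 similar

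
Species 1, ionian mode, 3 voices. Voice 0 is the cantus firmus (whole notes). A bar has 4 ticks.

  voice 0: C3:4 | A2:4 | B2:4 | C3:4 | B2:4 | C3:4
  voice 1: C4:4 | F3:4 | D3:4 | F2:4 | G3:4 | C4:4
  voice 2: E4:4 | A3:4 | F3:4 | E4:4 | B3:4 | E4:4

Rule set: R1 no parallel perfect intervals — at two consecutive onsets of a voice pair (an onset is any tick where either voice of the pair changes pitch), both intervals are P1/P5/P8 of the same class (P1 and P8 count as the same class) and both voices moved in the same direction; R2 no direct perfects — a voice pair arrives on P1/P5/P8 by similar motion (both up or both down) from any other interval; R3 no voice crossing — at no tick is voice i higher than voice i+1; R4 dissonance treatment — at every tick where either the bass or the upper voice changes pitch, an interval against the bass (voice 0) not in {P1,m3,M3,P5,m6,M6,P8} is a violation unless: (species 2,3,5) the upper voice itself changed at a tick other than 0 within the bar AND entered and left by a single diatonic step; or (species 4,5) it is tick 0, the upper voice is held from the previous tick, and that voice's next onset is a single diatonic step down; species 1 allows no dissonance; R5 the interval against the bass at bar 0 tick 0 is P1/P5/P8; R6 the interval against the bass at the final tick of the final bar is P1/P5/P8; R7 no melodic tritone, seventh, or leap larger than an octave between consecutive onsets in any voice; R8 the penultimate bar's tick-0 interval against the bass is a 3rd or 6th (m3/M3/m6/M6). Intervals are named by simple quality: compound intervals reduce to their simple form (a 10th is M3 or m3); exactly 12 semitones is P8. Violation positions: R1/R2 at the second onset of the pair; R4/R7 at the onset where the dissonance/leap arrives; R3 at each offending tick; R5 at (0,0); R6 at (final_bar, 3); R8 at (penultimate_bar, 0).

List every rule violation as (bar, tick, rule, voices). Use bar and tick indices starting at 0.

(0, 0, R5, (0, 2))
(1, 0, R2, (0, 2))
(2, 0, R4, (0, 2))
(3, 0, R3, (0, 1))
(3, 0, R7, (2,))
(3, 1, R3, (0, 1))
(3, 2, R3, (0, 1))
(3, 3, R3, (0, 1))
(4, 0, R2, (0, 2))
(4, 0, R7, (1,))
(4, 0, R8, (0, 2))
(5, 0, R2, (0, 1))
(5, 3, R6, (0, 2))

bar 0: v0=C3 v1=C4 v2=E4 downbeat M3
bar 1: v0=A2 v1=F3 v2=A3 downbeat P8
bar 2: v0=B2 v1=D3 v2=F3 downbeat TT
bar 3: v0=C3 v1=F2 v2=E4 downbeat M3
bar 4: v0=B2 v1=G3 v2=B3 downbeat P8
bar 5: v0=C3 v1=C4 v2=E4 downbeat M3
  -> R5 @ bar 0 tick 0 v(0, 2): opens on M3
  -> R2 @ bar 1 tick 0 v(0, 2): C3/E4 M3 -> A2/A3 P8 similar
  -> R4 @ bar 2 tick 0 v(0, 2): B2/F3 TT untreated
  -> R3 @ bar 3 tick 0 v(0, 1): C3 above F2
  -> R7 @ bar 3 tick 0 v(2,): F3->E4 leap 11st
  -> R3 @ bar 3 tick 1 v(0, 1): C3 above F2
  -> R3 @ bar 3 tick 2 v(0, 1): C3 above F2
  -> R3 @ bar 3 tick 3 v(0, 1): C3 above F2
  -> R2 @ bar 4 tick 0 v(0, 2): C3/E4 M3 -> B2/B3 P8 similar
  -> R7 @ bar 4 tick 0 v(1,): F2->G3 leap 14st
  -> R8 @ bar 4 tick 0 v(0, 2): penult P8 not 3rd/6th
  -> R2 @ bar 5 tick 0 v(0, 1): B2/G3 m6 -> C3/C4 P8 similar
  -> R6 @ bar 5 tick 3 v(0, 2): closes on M3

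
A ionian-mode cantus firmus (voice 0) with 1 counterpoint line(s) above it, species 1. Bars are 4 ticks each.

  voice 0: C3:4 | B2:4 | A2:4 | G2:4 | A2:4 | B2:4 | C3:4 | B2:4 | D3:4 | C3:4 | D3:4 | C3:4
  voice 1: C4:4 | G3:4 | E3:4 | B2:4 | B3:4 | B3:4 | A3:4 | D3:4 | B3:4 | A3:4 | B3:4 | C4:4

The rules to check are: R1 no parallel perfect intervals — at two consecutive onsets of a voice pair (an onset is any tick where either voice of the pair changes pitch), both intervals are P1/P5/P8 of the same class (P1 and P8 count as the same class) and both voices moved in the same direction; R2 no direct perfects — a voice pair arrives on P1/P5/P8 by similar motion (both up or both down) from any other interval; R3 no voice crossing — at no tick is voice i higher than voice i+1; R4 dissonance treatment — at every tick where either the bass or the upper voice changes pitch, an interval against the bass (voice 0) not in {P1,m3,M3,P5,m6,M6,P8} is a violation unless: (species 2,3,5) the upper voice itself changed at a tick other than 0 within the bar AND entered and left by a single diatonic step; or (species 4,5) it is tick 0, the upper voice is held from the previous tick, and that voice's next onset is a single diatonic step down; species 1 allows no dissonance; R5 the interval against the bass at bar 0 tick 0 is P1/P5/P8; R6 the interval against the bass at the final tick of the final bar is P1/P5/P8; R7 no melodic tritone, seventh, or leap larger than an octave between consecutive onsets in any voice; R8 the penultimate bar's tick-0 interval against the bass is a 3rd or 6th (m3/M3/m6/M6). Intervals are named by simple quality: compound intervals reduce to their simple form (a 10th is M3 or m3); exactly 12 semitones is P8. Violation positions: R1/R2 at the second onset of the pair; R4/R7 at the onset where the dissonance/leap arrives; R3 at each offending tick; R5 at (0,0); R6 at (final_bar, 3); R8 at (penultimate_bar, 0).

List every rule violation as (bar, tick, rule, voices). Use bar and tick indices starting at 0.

bar 0: v0=C3 v1=C4 downbeat P8
bar 1: v0=B2 v1=G3 downbeat m6
bar 2: v0=A2 v1=E3 downbeat P5
bar 3: v0=G2 v1=B2 downbeat M3
bar 4: v0=A2 v1=B3 downbeat M2
bar 5: v0=B2 v1=B3 downbeat P8
bar 6: v0=C3 v1=A3 downbeat M6
bar 7: v0=B2 v1=D3 downbeat m3
bar 8: v0=D3 v1=B3 downbeat M6
bar 9: v0=C3 v1=A3 downbeat M6
bar 10: v0=D3 v1=B3 downbeat M6
bar 11: v0=C3 v1=C4 downbeat P8
  -> R2 @ bar 2 tick 0 v(0, 1): B2/G3 m6 -> A2/E3 P5 similar
  -> R4 @ bar 4 tick 0 v(0, 1): A2/B3 M2 untreated

(2, 0, R2, (0, 1))
(4, 0, R4, (0, 1))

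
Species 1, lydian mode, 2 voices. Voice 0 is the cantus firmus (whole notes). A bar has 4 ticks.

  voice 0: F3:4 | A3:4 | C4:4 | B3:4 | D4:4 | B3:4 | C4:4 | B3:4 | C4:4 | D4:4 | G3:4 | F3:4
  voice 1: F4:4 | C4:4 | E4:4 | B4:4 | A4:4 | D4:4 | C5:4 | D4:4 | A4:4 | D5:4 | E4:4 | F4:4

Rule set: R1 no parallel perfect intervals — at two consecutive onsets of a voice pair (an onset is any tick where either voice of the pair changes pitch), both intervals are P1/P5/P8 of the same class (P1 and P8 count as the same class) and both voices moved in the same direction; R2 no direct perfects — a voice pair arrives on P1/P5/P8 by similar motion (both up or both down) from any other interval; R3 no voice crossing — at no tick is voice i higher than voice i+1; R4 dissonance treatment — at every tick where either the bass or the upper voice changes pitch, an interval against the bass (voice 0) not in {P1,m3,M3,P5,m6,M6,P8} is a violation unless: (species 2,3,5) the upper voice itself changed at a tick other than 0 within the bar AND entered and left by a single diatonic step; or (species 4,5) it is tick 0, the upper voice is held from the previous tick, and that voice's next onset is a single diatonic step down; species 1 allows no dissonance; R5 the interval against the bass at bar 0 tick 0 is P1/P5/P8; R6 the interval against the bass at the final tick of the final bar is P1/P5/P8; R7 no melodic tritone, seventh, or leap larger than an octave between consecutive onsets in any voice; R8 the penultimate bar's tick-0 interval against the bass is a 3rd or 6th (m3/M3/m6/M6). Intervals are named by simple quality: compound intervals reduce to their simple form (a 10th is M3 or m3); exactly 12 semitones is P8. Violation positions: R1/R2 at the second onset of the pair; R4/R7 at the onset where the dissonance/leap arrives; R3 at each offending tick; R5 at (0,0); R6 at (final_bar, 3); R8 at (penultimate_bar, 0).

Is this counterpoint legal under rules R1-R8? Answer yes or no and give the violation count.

bar 0: v0=F3 v1=F4 (P8)
bar 1: v0=A3 v1=C4 (m3)
bar 2: v0=C4 v1=E4 (M3)
bar 3: v0=B3 v1=B4 (P8)
bar 4: v0=D4 v1=A4 (P5)
bar 5: v0=B3 v1=D4 (m3)
bar 6: v0=C4 v1=C5 (P8)
bar 7: v0=B3 v1=D4 (m3)
bar 8: v0=C4 v1=A4 (M6)
bar 9: v0=D4 v1=D5 (P8)
bar 10: v0=G3 v1=E4 (M6)
bar 11: v0=F3 v1=F4 (P8)
  R2 @ bar6.0: B3/D4 m3 -> C4/C5 P8 similar
  R7 @ bar6.0: D4->C5 leap 10st
  R7 @ bar7.0: C5->D4 leap 10st
  R2 @ bar9.0: C4/A4 M6 -> D4/D5 P8 similar
  R7 @ bar10.0: D5->E4 leap 10st

No (5 violations)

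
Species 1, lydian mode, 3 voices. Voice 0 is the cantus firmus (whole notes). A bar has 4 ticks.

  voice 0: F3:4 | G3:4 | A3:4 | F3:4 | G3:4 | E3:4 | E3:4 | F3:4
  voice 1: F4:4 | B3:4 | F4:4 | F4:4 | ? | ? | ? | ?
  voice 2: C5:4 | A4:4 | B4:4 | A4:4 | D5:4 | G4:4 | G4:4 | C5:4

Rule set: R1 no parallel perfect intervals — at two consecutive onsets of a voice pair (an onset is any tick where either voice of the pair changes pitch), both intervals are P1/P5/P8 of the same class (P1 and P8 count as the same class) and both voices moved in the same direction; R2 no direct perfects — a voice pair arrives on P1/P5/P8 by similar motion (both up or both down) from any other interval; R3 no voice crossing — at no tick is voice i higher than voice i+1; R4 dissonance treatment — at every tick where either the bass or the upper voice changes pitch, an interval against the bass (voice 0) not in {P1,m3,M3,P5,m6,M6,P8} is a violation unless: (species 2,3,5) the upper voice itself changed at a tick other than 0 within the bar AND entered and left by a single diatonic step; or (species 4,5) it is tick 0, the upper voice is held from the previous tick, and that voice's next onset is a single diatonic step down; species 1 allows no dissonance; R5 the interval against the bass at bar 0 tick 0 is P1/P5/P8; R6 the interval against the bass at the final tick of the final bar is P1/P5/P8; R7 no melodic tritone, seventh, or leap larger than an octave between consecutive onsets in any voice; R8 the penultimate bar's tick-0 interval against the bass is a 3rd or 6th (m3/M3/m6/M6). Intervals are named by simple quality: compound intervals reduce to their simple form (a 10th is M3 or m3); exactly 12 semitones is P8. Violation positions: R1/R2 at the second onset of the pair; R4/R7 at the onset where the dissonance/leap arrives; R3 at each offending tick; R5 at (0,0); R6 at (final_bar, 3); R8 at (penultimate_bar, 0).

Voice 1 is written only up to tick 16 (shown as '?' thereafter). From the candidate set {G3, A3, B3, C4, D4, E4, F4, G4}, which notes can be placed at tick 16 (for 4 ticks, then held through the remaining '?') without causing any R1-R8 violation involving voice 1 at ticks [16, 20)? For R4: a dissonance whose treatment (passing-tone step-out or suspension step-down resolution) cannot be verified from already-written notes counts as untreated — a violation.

G3: violates R7
A3: violates R4
B3: violates R7
C4: violates R4
D4: legal
E4: legal
F4: violates R4
G4: violates R1,R2

{D4, E4}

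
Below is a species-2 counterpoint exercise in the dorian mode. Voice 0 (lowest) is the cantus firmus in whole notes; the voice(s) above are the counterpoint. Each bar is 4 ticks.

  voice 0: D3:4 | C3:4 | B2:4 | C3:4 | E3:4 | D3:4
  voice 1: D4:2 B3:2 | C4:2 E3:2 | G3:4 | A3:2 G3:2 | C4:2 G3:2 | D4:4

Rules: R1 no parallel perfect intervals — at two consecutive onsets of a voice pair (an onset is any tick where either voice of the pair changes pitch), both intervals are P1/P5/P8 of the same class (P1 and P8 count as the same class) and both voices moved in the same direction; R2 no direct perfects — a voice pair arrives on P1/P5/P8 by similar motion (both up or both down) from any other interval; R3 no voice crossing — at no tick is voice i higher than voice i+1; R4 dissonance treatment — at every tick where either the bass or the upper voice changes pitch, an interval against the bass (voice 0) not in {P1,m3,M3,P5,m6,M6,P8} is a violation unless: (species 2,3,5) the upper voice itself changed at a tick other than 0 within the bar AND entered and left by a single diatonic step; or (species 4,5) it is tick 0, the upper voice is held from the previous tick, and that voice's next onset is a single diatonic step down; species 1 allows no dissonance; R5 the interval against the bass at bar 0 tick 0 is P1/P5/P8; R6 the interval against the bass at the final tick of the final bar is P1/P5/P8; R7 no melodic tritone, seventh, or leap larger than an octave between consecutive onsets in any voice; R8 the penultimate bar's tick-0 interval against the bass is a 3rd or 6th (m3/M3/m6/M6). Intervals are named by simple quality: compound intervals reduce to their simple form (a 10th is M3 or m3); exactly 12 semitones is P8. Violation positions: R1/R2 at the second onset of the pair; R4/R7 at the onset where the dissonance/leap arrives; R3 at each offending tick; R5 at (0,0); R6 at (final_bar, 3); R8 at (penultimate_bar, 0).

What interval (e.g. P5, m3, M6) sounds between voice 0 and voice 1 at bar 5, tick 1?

P8

voice 0=D3 voice 1=D4 -> P8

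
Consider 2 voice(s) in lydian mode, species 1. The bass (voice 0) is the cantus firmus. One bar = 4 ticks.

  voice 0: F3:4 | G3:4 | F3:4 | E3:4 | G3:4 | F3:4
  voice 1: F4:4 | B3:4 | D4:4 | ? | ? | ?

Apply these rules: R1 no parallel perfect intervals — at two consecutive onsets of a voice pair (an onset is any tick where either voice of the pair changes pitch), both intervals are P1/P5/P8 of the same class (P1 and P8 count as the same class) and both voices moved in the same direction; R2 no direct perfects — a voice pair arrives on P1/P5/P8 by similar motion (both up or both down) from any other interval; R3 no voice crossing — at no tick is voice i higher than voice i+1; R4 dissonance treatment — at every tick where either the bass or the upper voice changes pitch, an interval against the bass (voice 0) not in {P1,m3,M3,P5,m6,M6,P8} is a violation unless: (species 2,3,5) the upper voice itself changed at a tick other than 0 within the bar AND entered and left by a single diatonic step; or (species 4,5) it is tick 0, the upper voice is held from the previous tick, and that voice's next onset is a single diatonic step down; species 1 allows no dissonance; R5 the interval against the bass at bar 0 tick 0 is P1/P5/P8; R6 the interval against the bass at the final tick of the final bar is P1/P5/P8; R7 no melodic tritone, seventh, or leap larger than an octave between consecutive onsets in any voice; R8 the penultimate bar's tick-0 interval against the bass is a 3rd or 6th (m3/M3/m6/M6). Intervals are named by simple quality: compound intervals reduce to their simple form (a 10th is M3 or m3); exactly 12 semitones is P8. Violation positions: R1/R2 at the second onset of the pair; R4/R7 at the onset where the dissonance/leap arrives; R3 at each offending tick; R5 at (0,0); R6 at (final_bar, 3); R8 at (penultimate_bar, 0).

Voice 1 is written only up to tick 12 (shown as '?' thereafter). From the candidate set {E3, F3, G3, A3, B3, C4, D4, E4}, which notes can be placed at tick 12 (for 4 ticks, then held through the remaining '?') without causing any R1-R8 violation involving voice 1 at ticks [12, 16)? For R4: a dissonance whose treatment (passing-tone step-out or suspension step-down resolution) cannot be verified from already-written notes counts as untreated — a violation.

E3: violates R2,R7
F3: violates R4
G3: legal
A3: violates R4
B3: violates R2
C4: legal
D4: violates R4
E4: legal

{C4, E4, G3}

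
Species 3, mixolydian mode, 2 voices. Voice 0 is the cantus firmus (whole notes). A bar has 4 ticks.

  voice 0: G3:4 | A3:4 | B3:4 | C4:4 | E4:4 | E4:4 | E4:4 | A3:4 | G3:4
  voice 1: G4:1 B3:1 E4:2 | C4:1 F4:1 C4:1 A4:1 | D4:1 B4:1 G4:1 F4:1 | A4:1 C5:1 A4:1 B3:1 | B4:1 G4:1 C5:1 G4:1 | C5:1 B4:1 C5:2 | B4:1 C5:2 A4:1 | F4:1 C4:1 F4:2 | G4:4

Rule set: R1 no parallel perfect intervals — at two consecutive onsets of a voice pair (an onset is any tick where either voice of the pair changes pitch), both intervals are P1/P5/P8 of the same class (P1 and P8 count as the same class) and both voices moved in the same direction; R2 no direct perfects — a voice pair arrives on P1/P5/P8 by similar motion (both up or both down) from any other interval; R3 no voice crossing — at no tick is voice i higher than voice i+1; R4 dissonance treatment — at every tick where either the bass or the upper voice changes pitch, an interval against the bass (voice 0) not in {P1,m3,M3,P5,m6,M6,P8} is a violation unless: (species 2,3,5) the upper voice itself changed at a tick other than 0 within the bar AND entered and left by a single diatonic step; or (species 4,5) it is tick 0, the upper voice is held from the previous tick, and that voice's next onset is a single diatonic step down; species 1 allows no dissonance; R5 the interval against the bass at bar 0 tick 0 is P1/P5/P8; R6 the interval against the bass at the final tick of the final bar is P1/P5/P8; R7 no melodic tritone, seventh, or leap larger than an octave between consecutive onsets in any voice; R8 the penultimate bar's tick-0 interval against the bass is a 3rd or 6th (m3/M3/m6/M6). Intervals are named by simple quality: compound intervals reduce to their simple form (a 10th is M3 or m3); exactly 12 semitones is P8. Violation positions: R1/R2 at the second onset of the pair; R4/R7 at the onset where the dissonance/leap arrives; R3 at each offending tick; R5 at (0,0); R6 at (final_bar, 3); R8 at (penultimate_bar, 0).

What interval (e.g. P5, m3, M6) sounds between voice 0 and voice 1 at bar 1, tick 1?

voice 0=A3 voice 1=F4 -> m6

m6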